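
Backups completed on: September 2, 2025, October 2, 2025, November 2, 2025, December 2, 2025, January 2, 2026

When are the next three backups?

The day-of-month is always 2 (30, 31, 30, 31 days between events).
So this recurs on the 2nd of each month.
February 2026: February 2, 2026.
March 2026: March 2, 2026.
April 2026: April 2, 2026.

February 2, 2026; March 2, 2026; April 2, 2026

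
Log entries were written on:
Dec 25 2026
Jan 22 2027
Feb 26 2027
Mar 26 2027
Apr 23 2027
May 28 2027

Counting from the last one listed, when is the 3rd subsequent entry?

All dates are Fridays, 28, 35, 28, 28, 35 days apart.
Specifically, the 4th Friday of each month.
4th Friday of June 2027: Jun 25 2027.
4th Friday of July 2027: Jul 23 2027.
August 2027 — 4th Friday is Aug 27 2027.

Aug 27 2027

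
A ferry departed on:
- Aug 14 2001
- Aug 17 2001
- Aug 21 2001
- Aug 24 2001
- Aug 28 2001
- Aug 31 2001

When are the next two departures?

Sep 4 2001, Sep 7 2001

Every event lands on a Tuesday or Friday (gaps cycle 3, 4, 3, 4, 3).
So the schedule is: every Tuesday and Friday.
The following Tuesday is Sep 4 2001.
The following Friday is Sep 7 2001.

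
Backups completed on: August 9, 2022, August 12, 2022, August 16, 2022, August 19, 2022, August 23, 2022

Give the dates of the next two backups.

The gap pattern 3, 4, 3, 4 repeats every 2 events.
These are the Tuesdays and Fridays of each week.
The following Friday is August 26, 2022.
The following Tuesday is August 30, 2022.

August 26, 2022; August 30, 2022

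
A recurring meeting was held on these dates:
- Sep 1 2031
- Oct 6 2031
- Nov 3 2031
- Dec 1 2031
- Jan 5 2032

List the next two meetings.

Feb 2 2032, Mar 1 2032

Gaps: 35, 28, 28, 35 days — a mix of 28 and 35. Every date is a Monday.
Each is the 1st Monday of its month.
1st Monday of February 2032: Feb 2 2032.
1st Monday of March 2032: Mar 1 2032.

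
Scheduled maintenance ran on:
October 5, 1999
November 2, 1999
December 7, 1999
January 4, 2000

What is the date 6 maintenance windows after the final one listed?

July 4, 2000

These are Tuesdays at 28- or 35-day spacing (28, 35, 28).
The pattern: 1st Tuesday of the month.
1st Tuesday of February 2000: February 1, 2000.
March 2000 — 1st Tuesday is March 7, 2000.
1st Tuesday of April 2000: April 4, 2000.
May 2000 — 1st Tuesday is May 2, 2000.
June 2000 — 1st Tuesday is June 6, 2000.
July 2000 — 1st Tuesday is July 4, 2000.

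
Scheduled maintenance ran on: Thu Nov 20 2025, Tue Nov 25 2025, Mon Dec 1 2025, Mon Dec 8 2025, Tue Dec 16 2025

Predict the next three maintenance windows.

The spacing grows by 1 each time: 5, 6, 7, 8 days.
Next gap: 9 days. Tue Dec 16 2025 + 9 days = Thu Dec 25 2025.
Next gap: 10 days. Thu Dec 25 2025 + 10 days = Sun Jan 4 2026.
Next gap: 11 days. Sun Jan 4 2026 + 11 days = Thu Jan 15 2026.

Thu Dec 25 2025, Sun Jan 4 2026, Thu Jan 15 2026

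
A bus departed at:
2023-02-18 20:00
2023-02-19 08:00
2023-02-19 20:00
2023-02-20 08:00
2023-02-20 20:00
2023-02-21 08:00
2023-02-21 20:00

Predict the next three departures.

2023-02-22 08:00, 2023-02-22 20:00, 2023-02-23 08:00

Spacing: 12, 12, 12, 12, 12, 12 h — constant 12 h.
2023-02-21 20:00 + 12 h = 2023-02-22 08:00.
2023-02-22 08:00 + 12 h = 2023-02-22 20:00.
2023-02-22 20:00 + 12 h = 2023-02-23 08:00.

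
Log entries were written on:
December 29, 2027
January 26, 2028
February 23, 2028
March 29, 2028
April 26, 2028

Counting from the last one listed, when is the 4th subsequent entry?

August 30, 2028

All Wednesdays; the gaps (28, 28, 35, 28) vary with month length.
This is the last Wednesday of each month.
May 2028 ends with Wednesday May 31, 2028.
Last Wednesday of June 2028: June 28, 2028.
July 2028 ends with Wednesday July 26, 2028.
August 2028 ends with Wednesday August 30, 2028.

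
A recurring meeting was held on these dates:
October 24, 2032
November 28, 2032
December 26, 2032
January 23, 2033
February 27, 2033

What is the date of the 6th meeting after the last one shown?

Gaps: 35, 28, 28, 35 days — a mix of 28 and 35. Every date is a Sunday.
Each is the 4th Sunday of its month.
March 2033 — 4th Sunday is March 27, 2033.
4th Sunday of April 2033: April 24, 2033.
May 2033 — 4th Sunday is May 22, 2033.
4th Sunday of June 2033: June 26, 2033.
4th Sunday of July 2033: July 24, 2033.
August 2033 — 4th Sunday is August 28, 2033.

August 28, 2033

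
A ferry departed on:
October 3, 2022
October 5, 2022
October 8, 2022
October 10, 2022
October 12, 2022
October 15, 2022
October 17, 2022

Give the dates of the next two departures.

The gap pattern 2, 3, 2, 2, 3, 2 repeats every 3 events.
These are the Mondays, Wednesdays and Saturdays of each week.
Next Wednesday: October 19, 2022.
Next Saturday: October 22, 2022.

October 19, 2022; October 22, 2022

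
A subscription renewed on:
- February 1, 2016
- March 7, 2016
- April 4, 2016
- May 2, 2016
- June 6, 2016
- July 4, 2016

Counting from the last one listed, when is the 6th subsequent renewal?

Gaps: 35, 28, 28, 35, 28 days — a mix of 28 and 35. Every date is a Monday.
Each is the 1st Monday of its month.
1st Monday of August 2016: August 1, 2016.
September 2016 — 1st Monday is September 5, 2016.
October 2016 — 1st Monday is October 3, 2016.
1st Monday of November 2016: November 7, 2016.
1st Monday of December 2016: December 5, 2016.
January 2017 — 1st Monday is January 2, 2017.

January 2, 2017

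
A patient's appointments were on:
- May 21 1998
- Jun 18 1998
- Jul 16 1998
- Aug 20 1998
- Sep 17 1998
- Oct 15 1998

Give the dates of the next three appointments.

Gaps: 28, 28, 35, 28, 28 days — a mix of 28 and 35. Every date is a Thursday.
Each is the 3rd Thursday of its month.
3rd Thursday of November 1998: Nov 19 1998.
December 1998 — 3rd Thursday is Dec 17 1998.
3rd Thursday of January 1999: Jan 21 1999.

Nov 19 1998, Dec 17 1998, Jan 21 1999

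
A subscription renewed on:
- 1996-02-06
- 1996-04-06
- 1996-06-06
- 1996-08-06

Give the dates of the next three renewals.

1996-10-06, 1996-12-06, 1997-02-06

Each date is the 6th; the gaps (60, 61, 61) track the month lengths.
The rule is the 6th of every 2 months.
October 1996: 1996-10-06.
December 1996: 1996-12-06.
February 1997: 1997-02-06.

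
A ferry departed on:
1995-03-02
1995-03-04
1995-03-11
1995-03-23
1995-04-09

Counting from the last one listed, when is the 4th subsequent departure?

The spacing grows by 5 each time: 2, 7, 12, 17 days.
Next gap: 22 days. 1995-04-09 + 22 days = 1995-05-01.
Next gap: 27 days. 1995-05-01 + 27 days = 1995-05-28.
Next gap: 32 days. 1995-05-28 + 32 days = 1995-06-29.
Next gap: 37 days. 1995-06-29 + 37 days = 1995-08-05.

1995-08-05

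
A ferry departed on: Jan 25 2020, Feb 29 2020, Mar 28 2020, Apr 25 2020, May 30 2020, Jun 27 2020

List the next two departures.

All Saturdays; the gaps (35, 28, 28, 35, 28) vary with month length.
This is the last Saturday of each month.
Last Saturday of July 2020: Jul 25 2020.
Last Saturday of August 2020: Aug 29 2020.

Jul 25 2020, Aug 29 2020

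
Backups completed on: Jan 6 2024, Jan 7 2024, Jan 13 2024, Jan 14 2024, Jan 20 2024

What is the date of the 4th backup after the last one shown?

Gaps: 1, 6, 1, 6 days — not constant, but cyclic with period 2.
The events fall on every Saturday and Sunday.
Next Sunday: Jan 21 2024.
Next Saturday: Jan 27 2024.
Next Sunday: Jan 28 2024.
Next Saturday: Feb 3 2024.

Feb 3 2024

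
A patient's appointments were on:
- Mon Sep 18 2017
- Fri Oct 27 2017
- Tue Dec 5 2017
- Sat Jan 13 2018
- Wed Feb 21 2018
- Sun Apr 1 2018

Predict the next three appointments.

Gaps between consecutive events: 39, 39, 39, 39, 39 days — a constant 39-day interval.
Sun Apr 1 2018 + 39 days = Thu May 10 2018.
Thu May 10 2018 + 39 days = Mon Jun 18 2018.
Mon Jun 18 2018 + 39 days = Fri Jul 27 2018.

Thu May 10 2018, Mon Jun 18 2018, Fri Jul 27 2018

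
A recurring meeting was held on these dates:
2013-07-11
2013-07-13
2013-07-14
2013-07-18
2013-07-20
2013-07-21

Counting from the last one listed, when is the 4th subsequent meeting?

2013-08-01

Every event lands on a Thursday or Saturday or Sunday (gaps cycle 2, 1, 4, 2, 1).
So the schedule is: every Thursday, Saturday and Sunday.
The following Thursday is 2013-07-25.
Next Saturday: 2013-07-27.
Next Sunday: 2013-07-28.
Next Thursday: 2013-08-01.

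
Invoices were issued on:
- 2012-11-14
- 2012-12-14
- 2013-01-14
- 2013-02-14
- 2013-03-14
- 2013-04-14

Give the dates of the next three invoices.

The day-of-month is always 14 (30, 31, 31, 28, 31 days between events).
So this recurs on the 14th of each month.
May 2013: 2013-05-14.
Next: June 2013 → 2013-06-14.
Next: July 2013 → 2013-07-14.

2013-05-14, 2013-06-14, 2013-07-14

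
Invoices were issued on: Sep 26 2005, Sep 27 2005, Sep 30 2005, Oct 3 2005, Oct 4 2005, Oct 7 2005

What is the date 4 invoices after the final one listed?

Every event lands on a Monday or Tuesday or Friday (gaps cycle 1, 3, 3, 1, 3).
So the schedule is: every Monday, Tuesday and Friday.
The following Monday is Oct 10 2005.
The following Tuesday is Oct 11 2005.
Next Friday: Oct 14 2005.
The following Monday is Oct 17 2005.

Oct 17 2005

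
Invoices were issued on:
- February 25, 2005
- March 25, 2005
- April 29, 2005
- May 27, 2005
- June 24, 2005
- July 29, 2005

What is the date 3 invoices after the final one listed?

Every date is a Friday; gaps 28, 35, 28, 28, 35 days.
Each is the last Friday of its month (at least one falls on the 29th or later, ruling out '4th Friday').
Last Friday of August 2005: August 26, 2005.
Last Friday of September 2005: September 30, 2005.
Last Friday of October 2005: October 28, 2005.

October 28, 2005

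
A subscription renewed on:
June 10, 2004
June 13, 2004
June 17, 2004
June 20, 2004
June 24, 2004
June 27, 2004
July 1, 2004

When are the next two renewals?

July 4, 2004; July 8, 2004

The gap pattern 3, 4, 3, 4, 3, 4 repeats every 2 events.
These are the Thursdays and Sundays of each week.
The following Sunday is July 4, 2004.
The following Thursday is July 8, 2004.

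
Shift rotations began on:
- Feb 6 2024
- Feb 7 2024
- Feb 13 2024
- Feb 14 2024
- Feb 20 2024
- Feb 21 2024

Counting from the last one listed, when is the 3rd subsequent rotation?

Mar 5 2024

The gap pattern 1, 6, 1, 6, 1 repeats every 2 events.
These are the Tuesdays and Wednesdays of each week.
The following Tuesday is Feb 27 2024.
Next Wednesday: Feb 28 2024.
Next Tuesday: Mar 5 2024.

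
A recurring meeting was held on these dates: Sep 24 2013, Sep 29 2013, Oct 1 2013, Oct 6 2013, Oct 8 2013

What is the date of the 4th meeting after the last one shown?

Oct 22 2013

Gaps: 5, 2, 5, 2 days — not constant, but cyclic with period 2.
The events fall on every Tuesday and Sunday.
The following Sunday is Oct 13 2013.
The following Tuesday is Oct 15 2013.
Next Sunday: Oct 20 2013.
The following Tuesday is Oct 22 2013.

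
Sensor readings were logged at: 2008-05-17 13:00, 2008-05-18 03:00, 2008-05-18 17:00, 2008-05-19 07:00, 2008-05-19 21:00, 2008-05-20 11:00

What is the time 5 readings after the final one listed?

Gaps: 14, 14, 14, 14, 14 hours — each event is 14 hours after the previous one.
2008-05-20 11:00 + 14 h = 2008-05-21 01:00.
2008-05-21 01:00 + 14 h = 2008-05-21 15:00.
2008-05-21 15:00 + 14 h = 2008-05-22 05:00.
2008-05-22 05:00 + 14 h = 2008-05-22 19:00.
2008-05-22 19:00 + 14 h = 2008-05-23 09:00.

2008-05-23 09:00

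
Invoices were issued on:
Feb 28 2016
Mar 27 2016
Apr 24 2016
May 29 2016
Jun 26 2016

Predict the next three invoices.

Jul 31 2016, Aug 28 2016, Sep 25 2016

All Sundays; the gaps (28, 28, 35, 28) vary with month length.
This is the last Sunday of each month.
July 2016 ends with Sunday Jul 31 2016.
August 2016 ends with Sunday Aug 28 2016.
September 2016 ends with Sunday Sep 25 2016.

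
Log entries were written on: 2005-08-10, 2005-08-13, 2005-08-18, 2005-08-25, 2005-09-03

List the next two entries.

2005-09-14, 2005-09-27

The spacing grows by 2 each time: 3, 5, 7, 9 days.
Next gap: 11 days. 2005-09-03 + 11 days = 2005-09-14.
Next gap: 13 days. 2005-09-14 + 13 days = 2005-09-27.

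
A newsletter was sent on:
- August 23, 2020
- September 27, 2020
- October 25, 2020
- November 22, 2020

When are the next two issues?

December 27, 2020; January 24, 2021

All dates are Sundays, 35, 28, 28 days apart.
Specifically, the 4th Sunday of each month.
December 2020 — 4th Sunday is December 27, 2020.
4th Sunday of January 2021: January 24, 2021.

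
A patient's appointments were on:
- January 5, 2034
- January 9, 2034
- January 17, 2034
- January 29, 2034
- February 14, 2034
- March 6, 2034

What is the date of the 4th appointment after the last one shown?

July 4, 2034

Intervals are 4, 8, 12, 16, 20 days — an arithmetic progression with common difference 4.
Next gap: 24 days. March 6, 2034 + 24 days = March 30, 2034.
Next gap: 28 days. March 30, 2034 + 28 days = April 27, 2034.
Next gap: 32 days. April 27, 2034 + 32 days = May 29, 2034.
Next gap: 36 days. May 29, 2034 + 36 days = July 4, 2034.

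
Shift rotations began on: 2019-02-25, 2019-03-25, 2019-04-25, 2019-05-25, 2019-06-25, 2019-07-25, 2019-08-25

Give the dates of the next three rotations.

2019-09-25, 2019-10-25, 2019-11-25

Each date is the 25th; the gaps (28, 31, 30, 31, 30, 31) track the month lengths.
The rule is the 25th of each month.
September 2019: 2019-09-25.
October 2019: 2019-10-25.
November 2019: 2019-11-25.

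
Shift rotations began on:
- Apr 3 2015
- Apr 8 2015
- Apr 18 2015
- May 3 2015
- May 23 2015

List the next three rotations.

Jun 17 2015, Jul 17 2015, Aug 21 2015

Gaps: 5, 10, 15, 20 days — each gap is 5 larger than the previous one.
Next gap: 25 days. May 23 2015 + 25 days = Jun 17 2015.
Next gap: 30 days. Jun 17 2015 + 30 days = Jul 17 2015.
Next gap: 35 days. Jul 17 2015 + 35 days = Aug 21 2015.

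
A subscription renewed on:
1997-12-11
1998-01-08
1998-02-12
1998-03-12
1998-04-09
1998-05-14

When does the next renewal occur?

1998-06-11

All dates are Thursdays, 28, 35, 28, 28, 35 days apart.
Specifically, the 2nd Thursday of each month.
June 1998 — 2nd Thursday is 1998-06-11.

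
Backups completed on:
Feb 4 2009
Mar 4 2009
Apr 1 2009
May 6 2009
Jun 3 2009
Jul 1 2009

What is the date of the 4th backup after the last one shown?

Nov 4 2009

These are Wednesdays at 28- or 35-day spacing (28, 28, 35, 28, 28).
The pattern: 1st Wednesday of the month.
1st Wednesday of August 2009: Aug 5 2009.
September 2009 — 1st Wednesday is Sep 2 2009.
1st Wednesday of October 2009: Oct 7 2009.
1st Wednesday of November 2009: Nov 4 2009.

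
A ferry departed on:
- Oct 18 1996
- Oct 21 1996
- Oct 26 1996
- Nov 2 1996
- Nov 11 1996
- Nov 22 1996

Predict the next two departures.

Gaps: 3, 5, 7, 9, 11 days — each gap is 2 larger than the previous one.
Next gap: 13 days. Nov 22 1996 + 13 days = Dec 5 1996.
Next gap: 15 days. Dec 5 1996 + 15 days = Dec 20 1996.

Dec 5 1996, Dec 20 1996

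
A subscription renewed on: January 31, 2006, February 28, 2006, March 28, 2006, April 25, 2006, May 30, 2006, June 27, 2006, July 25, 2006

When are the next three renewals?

August 29, 2006; September 26, 2006; October 31, 2006

These are Tuesdays with 28, 28, 28, 35, 28, 28-day gaps.
Each is the final Tuesday of its month — January 31, 2006 is past the 28th, so '4th Tuesday' doesn't fit.
August 2006 ends with Tuesday August 29, 2006.
Last Tuesday of September 2006: September 26, 2006.
Last Tuesday of October 2006: October 31, 2006.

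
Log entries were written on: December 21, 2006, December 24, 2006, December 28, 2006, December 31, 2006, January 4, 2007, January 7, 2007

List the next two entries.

January 11, 2007; January 14, 2007

The gap pattern 3, 4, 3, 4, 3 repeats every 2 events.
These are the Thursdays and Sundays of each week.
The following Thursday is January 11, 2007.
Next Sunday: January 14, 2007.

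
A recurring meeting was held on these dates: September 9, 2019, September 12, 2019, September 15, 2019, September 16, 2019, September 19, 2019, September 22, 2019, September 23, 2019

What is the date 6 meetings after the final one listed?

Every event lands on a Monday or Thursday or Sunday (gaps cycle 3, 3, 1, 3, 3, 1).
So the schedule is: every Monday, Thursday and Sunday.
Next Thursday: September 26, 2019.
Next Sunday: September 29, 2019.
The following Monday is September 30, 2019.
Next Thursday: October 3, 2019.
Next Sunday: October 6, 2019.
Next Monday: October 7, 2019.

October 7, 2019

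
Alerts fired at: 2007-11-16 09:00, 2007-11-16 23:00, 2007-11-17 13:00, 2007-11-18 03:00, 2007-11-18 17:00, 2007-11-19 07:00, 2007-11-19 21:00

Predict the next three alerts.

Spacing: 14, 14, 14, 14, 14, 14 h — constant 14 h.
2007-11-19 21:00 + 14 h = 2007-11-20 11:00.
2007-11-20 11:00 + 14 h = 2007-11-21 01:00.
2007-11-21 01:00 + 14 h = 2007-11-21 15:00.

2007-11-20 11:00, 2007-11-21 01:00, 2007-11-21 15:00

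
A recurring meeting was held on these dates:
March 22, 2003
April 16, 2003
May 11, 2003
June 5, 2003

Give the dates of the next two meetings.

June 30, 2003; July 25, 2003

The spacing is 25, 25, 25 days — always 25 days.
June 5, 2003 + 25 days = June 30, 2003.
June 30, 2003 + 25 days = July 25, 2003.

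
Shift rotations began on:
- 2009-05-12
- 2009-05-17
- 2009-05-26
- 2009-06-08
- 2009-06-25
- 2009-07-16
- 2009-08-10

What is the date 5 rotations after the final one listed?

2010-02-11

Intervals are 5, 9, 13, 17, 21, 25 days — an arithmetic progression with common difference 4.
Next gap: 29 days. 2009-08-10 + 29 days = 2009-09-08.
Next gap: 33 days. 2009-09-08 + 33 days = 2009-10-11.
Next gap: 37 days. 2009-10-11 + 37 days = 2009-11-17.
Next gap: 41 days. 2009-11-17 + 41 days = 2009-12-28.
Next gap: 45 days. 2009-12-28 + 45 days = 2010-02-11.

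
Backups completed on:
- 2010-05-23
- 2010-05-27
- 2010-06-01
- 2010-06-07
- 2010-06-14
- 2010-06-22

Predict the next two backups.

2010-07-01, 2010-07-11

Gaps: 4, 5, 6, 7, 8 days — each gap is 1 larger than the previous one.
Next gap: 9 days. 2010-06-22 + 9 days = 2010-07-01.
Next gap: 10 days. 2010-07-01 + 10 days = 2010-07-11.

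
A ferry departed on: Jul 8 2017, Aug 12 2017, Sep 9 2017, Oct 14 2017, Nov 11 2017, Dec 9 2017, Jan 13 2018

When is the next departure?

These are Saturdays at 28- or 35-day spacing (35, 28, 35, 28, 28, 35).
The pattern: 2nd Saturday of the month.
2nd Saturday of February 2018: Feb 10 2018.

Feb 10 2018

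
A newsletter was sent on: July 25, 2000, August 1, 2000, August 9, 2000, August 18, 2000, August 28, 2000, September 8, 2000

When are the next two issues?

September 20, 2000; October 3, 2000

The spacing grows by 1 each time: 7, 8, 9, 10, 11 days.
Next gap: 12 days. September 8, 2000 + 12 days = September 20, 2000.
Next gap: 13 days. September 20, 2000 + 13 days = October 3, 2000.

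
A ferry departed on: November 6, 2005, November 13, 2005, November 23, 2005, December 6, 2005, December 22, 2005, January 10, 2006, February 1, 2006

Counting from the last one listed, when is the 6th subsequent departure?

August 15, 2006

Intervals are 7, 10, 13, 16, 19, 22 days — an arithmetic progression with common difference 3.
Next gap: 25 days. February 1, 2006 + 25 days = February 26, 2006.
Next gap: 28 days. February 26, 2006 + 28 days = March 26, 2006.
Next gap: 31 days. March 26, 2006 + 31 days = April 26, 2006.
Next gap: 34 days. April 26, 2006 + 34 days = May 30, 2006.
Next gap: 37 days. May 30, 2006 + 37 days = July 6, 2006.
Next gap: 40 days. July 6, 2006 + 40 days = August 15, 2006.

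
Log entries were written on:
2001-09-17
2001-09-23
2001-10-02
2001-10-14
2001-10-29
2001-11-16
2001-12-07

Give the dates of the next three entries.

Gaps: 6, 9, 12, 15, 18, 21 days — each gap is 3 larger than the previous one.
Next gap: 24 days. 2001-12-07 + 24 days = 2001-12-31.
Next gap: 27 days. 2001-12-31 + 27 days = 2002-01-27.
Next gap: 30 days. 2002-01-27 + 30 days = 2002-02-26.

2001-12-31, 2002-01-27, 2002-02-26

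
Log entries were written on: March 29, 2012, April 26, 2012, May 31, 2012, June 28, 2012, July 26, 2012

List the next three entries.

These are Thursdays with 28, 35, 28, 28-day gaps.
Each is the final Thursday of its month — March 29, 2012 is past the 28th, so '4th Thursday' doesn't fit.
Last Thursday of August 2012: August 30, 2012.
September 2012 ends with Thursday September 27, 2012.
October 2012 ends with Thursday October 25, 2012.

August 30, 2012; September 27, 2012; October 25, 2012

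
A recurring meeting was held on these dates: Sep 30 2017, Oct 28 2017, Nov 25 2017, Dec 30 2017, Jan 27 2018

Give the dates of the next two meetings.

All Saturdays; the gaps (28, 28, 35, 28) vary with month length.
This is the last Saturday of each month.
February 2018 ends with Saturday Feb 24 2018.
Last Saturday of March 2018: Mar 31 2018.

Feb 24 2018, Mar 31 2018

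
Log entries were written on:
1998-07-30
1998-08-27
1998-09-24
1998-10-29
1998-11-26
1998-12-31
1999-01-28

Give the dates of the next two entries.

Every date is a Thursday; gaps 28, 28, 35, 28, 35, 28 days.
Each is the last Thursday of its month (at least one falls on the 29th or later, ruling out '4th Thursday').
Last Thursday of February 1999: 1999-02-25.
Last Thursday of March 1999: 1999-03-25.

1999-02-25, 1999-03-25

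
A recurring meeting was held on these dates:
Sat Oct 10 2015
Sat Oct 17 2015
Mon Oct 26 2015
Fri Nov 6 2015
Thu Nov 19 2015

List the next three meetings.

Gaps: 7, 9, 11, 13 days — each gap is 2 larger than the previous one.
Next gap: 15 days. Thu Nov 19 2015 + 15 days = Fri Dec 4 2015.
Next gap: 17 days. Fri Dec 4 2015 + 17 days = Mon Dec 21 2015.
Next gap: 19 days. Mon Dec 21 2015 + 19 days = Sat Jan 9 2016.

Fri Dec 4 2015, Mon Dec 21 2015, Sat Jan 9 2016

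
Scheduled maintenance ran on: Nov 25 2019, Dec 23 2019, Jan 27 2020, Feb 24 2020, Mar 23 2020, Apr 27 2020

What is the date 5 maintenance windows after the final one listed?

Sep 28 2020

These are Mondays at 28- or 35-day spacing (28, 35, 28, 28, 35).
The pattern: 4th Monday of the month.
4th Monday of May 2020: May 25 2020.
June 2020 — 4th Monday is Jun 22 2020.
4th Monday of July 2020: Jul 27 2020.
August 2020 — 4th Monday is Aug 24 2020.
4th Monday of September 2020: Sep 28 2020.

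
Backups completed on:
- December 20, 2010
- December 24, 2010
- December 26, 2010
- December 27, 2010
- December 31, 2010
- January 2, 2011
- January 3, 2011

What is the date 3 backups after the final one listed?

January 10, 2011

The gap pattern 4, 2, 1, 4, 2, 1 repeats every 3 events.
These are the Mondays, Fridays and Sundays of each week.
The following Friday is January 7, 2011.
The following Sunday is January 9, 2011.
Next Monday: January 10, 2011.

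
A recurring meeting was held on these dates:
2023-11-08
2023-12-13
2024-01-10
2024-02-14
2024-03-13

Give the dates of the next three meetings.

All dates are Wednesdays, 35, 28, 35, 28 days apart.
Specifically, the 2nd Wednesday of each month.
April 2024 — 2nd Wednesday is 2024-04-10.
May 2024 — 2nd Wednesday is 2024-05-08.
2nd Wednesday of June 2024: 2024-06-12.

2024-04-10, 2024-05-08, 2024-06-12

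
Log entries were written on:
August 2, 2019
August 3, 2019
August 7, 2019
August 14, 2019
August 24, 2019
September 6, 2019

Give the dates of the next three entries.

September 22, 2019; October 11, 2019; November 2, 2019

The spacing grows by 3 each time: 1, 4, 7, 10, 13 days.
Next gap: 16 days. September 6, 2019 + 16 days = September 22, 2019.
Next gap: 19 days. September 22, 2019 + 19 days = October 11, 2019.
Next gap: 22 days. October 11, 2019 + 22 days = November 2, 2019.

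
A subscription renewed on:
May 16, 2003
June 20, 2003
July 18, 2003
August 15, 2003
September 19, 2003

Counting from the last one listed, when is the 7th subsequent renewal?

April 16, 2004

These are Fridays at 28- or 35-day spacing (35, 28, 28, 35).
The pattern: 3rd Friday of the month.
3rd Friday of October 2003: October 17, 2003.
November 2003 — 3rd Friday is November 21, 2003.
December 2003 — 3rd Friday is December 19, 2003.
3rd Friday of January 2004: January 16, 2004.
3rd Friday of February 2004: February 20, 2004.
March 2004 — 3rd Friday is March 19, 2004.
April 2004 — 3rd Friday is April 16, 2004.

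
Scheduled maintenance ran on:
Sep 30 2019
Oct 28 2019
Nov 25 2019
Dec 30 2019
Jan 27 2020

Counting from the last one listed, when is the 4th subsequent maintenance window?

May 25 2020

These are Mondays with 28, 28, 35, 28-day gaps.
Each is the final Monday of its month — Sep 30 2019 is past the 28th, so '4th Monday' doesn't fit.
February 2020 ends with Monday Feb 24 2020.
Last Monday of March 2020: Mar 30 2020.
Last Monday of April 2020: Apr 27 2020.
May 2020 ends with Monday May 25 2020.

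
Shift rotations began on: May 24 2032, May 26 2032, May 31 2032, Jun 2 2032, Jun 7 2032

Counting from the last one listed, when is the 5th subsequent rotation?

Jun 23 2032

Gaps: 2, 5, 2, 5 days — not constant, but cyclic with period 2.
The events fall on every Monday and Wednesday.
Next Wednesday: Jun 9 2032.
Next Monday: Jun 14 2032.
Next Wednesday: Jun 16 2032.
Next Monday: Jun 21 2032.
Next Wednesday: Jun 23 2032.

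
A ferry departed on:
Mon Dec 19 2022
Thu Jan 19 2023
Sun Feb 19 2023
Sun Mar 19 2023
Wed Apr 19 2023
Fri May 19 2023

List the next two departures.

Mon Jun 19 2023, Wed Jul 19 2023

Gaps: 31, 31, 28, 31, 30 days — not constant. Every event is on the 19th of the month.
Pattern: the 19th of each month.
June 2023: Mon Jun 19 2023.
July 2023: Wed Jul 19 2023.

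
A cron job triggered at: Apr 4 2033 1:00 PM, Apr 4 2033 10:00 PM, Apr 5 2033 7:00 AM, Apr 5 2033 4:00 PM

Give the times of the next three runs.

Apr 6 2033 1:00 AM, Apr 6 2033 10:00 AM, Apr 6 2033 7:00 PM

The interval is a steady 9 hours (9, 9, 9).
Apr 5 2033 4:00 PM + 9 h = Apr 6 2033 1:00 AM.
Apr 6 2033 1:00 AM + 9 h = Apr 6 2033 10:00 AM.
Apr 6 2033 10:00 AM + 9 h = Apr 6 2033 7:00 PM.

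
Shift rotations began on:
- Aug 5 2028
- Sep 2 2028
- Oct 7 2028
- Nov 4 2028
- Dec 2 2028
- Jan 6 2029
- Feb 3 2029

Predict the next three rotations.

Mar 3 2029, Apr 7 2029, May 5 2029

All dates are Saturdays, 28, 35, 28, 28, 35, 28 days apart.
Specifically, the 1st Saturday of each month.
1st Saturday of March 2029: Mar 3 2029.
April 2029 — 1st Saturday is Apr 7 2029.
May 2029 — 1st Saturday is May 5 2029.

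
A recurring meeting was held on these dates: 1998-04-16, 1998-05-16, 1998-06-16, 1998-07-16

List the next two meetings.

Each date is the 16th; the gaps (30, 31, 30) track the month lengths.
The rule is the 16th of each month.
August 1998: 1998-08-16.
September 1998: 1998-09-16.

1998-08-16, 1998-09-16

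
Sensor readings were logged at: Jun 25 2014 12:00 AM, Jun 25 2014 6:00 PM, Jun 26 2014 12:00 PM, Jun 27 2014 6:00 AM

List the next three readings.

Jun 28 2014 12:00 AM, Jun 28 2014 6:00 PM, Jun 29 2014 12:00 PM

Gaps: 18, 18, 18 hours — each event is 18 hours after the previous one.
Jun 27 2014 6:00 AM + 18 h = Jun 28 2014 12:00 AM.
Jun 28 2014 12:00 AM + 18 h = Jun 28 2014 6:00 PM.
Jun 28 2014 6:00 PM + 18 h = Jun 29 2014 12:00 PM.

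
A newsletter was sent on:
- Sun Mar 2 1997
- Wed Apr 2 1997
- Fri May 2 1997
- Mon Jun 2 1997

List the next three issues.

The day-of-month is always 2 (31, 30, 31 days between events).
So this recurs on the 2nd of each month.
Next: July 1997 → Wed Jul 2 1997.
August 1997: Sat Aug 2 1997.
Next: September 1997 → Tue Sep 2 1997.

Wed Jul 2 1997, Sat Aug 2 1997, Tue Sep 2 1997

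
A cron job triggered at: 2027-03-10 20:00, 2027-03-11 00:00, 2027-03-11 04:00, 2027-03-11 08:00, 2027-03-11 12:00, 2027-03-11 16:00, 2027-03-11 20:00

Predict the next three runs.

Spacing: 4, 4, 4, 4, 4, 4 h — constant 4 h.
2027-03-11 20:00 + 4 h = 2027-03-12 00:00.
2027-03-12 00:00 + 4 h = 2027-03-12 04:00.
2027-03-12 04:00 + 4 h = 2027-03-12 08:00.

2027-03-12 00:00, 2027-03-12 04:00, 2027-03-12 08:00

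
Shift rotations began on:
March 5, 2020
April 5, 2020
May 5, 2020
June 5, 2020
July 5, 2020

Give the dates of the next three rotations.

August 5, 2020; September 5, 2020; October 5, 2020

Each date is the 5th; the gaps (31, 30, 31, 30) track the month lengths.
The rule is the 5th of each month.
Next: August 2020 → August 5, 2020.
September 2020: September 5, 2020.
October 2020: October 5, 2020.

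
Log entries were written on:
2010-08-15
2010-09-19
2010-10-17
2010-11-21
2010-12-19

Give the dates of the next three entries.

2011-01-16, 2011-02-20, 2011-03-20

These are Sundays at 28- or 35-day spacing (35, 28, 35, 28).
The pattern: 3rd Sunday of the month.
January 2011 — 3rd Sunday is 2011-01-16.
3rd Sunday of February 2011: 2011-02-20.
3rd Sunday of March 2011: 2011-03-20.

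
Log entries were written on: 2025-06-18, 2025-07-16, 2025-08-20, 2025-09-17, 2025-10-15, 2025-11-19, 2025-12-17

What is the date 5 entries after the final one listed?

All dates are Wednesdays, 28, 35, 28, 28, 35, 28 days apart.
Specifically, the 3rd Wednesday of each month.
January 2026 — 3rd Wednesday is 2026-01-21.
February 2026 — 3rd Wednesday is 2026-02-18.
March 2026 — 3rd Wednesday is 2026-03-18.
3rd Wednesday of April 2026: 2026-04-15.
3rd Wednesday of May 2026: 2026-05-20.

2026-05-20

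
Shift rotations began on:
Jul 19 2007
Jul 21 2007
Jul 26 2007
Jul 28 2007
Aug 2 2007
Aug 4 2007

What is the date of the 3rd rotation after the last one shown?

Aug 16 2007

The gap pattern 2, 5, 2, 5, 2 repeats every 2 events.
These are the Thursdays and Saturdays of each week.
Next Thursday: Aug 9 2007.
Next Saturday: Aug 11 2007.
Next Thursday: Aug 16 2007.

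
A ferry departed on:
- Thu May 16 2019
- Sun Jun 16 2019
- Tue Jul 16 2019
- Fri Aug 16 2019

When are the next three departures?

The day-of-month is always 16 (31, 30, 31 days between events).
So this recurs on the 16th of each month.
Next: September 2019 → Mon Sep 16 2019.
October 2019: Wed Oct 16 2019.
November 2019: Sat Nov 16 2019.

Mon Sep 16 2019, Wed Oct 16 2019, Sat Nov 16 2019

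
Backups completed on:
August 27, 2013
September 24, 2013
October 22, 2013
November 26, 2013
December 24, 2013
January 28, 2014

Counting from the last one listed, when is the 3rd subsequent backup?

April 22, 2014

Gaps: 28, 28, 35, 28, 35 days — a mix of 28 and 35. Every date is a Tuesday.
Each is the 4th Tuesday of its month.
February 2014 — 4th Tuesday is February 25, 2014.
4th Tuesday of March 2014: March 25, 2014.
April 2014 — 4th Tuesday is April 22, 2014.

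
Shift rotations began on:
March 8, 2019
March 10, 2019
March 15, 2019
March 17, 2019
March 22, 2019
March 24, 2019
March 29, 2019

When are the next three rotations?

Gaps: 2, 5, 2, 5, 2, 5 days — not constant, but cyclic with period 2.
The events fall on every Friday and Sunday.
Next Sunday: March 31, 2019.
Next Friday: April 5, 2019.
Next Sunday: April 7, 2019.

March 31, 2019; April 5, 2019; April 7, 2019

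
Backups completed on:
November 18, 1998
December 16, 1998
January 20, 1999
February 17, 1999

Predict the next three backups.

March 17, 1999; April 21, 1999; May 19, 1999

These are Wednesdays at 28- or 35-day spacing (28, 35, 28).
The pattern: 3rd Wednesday of the month.
March 1999 — 3rd Wednesday is March 17, 1999.
3rd Wednesday of April 1999: April 21, 1999.
3rd Wednesday of May 1999: May 19, 1999.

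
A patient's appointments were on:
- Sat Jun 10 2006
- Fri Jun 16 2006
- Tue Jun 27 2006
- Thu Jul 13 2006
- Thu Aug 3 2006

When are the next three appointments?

Tue Aug 29 2006, Fri Sep 29 2006, Sat Nov 4 2006

The spacing grows by 5 each time: 6, 11, 16, 21 days.
Next gap: 26 days. Thu Aug 3 2006 + 26 days = Tue Aug 29 2006.
Next gap: 31 days. Tue Aug 29 2006 + 31 days = Fri Sep 29 2006.
Next gap: 36 days. Fri Sep 29 2006 + 36 days = Sat Nov 4 2006.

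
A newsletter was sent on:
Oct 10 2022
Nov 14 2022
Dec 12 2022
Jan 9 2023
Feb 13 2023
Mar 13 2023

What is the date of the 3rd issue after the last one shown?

Jun 12 2023

Gaps: 35, 28, 28, 35, 28 days — a mix of 28 and 35. Every date is a Monday.
Each is the 2nd Monday of its month.
2nd Monday of April 2023: Apr 10 2023.
May 2023 — 2nd Monday is May 8 2023.
2nd Monday of June 2023: Jun 12 2023.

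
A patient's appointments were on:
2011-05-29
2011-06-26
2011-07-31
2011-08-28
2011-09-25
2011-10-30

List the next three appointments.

All Sundays; the gaps (28, 35, 28, 28, 35) vary with month length.
This is the last Sunday of each month.
November 2011 ends with Sunday 2011-11-27.
December 2011 ends with Sunday 2011-12-25.
Last Sunday of January 2012: 2012-01-29.

2011-11-27, 2011-12-25, 2012-01-29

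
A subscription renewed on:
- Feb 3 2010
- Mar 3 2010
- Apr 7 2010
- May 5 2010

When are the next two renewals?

All dates are Wednesdays, 28, 35, 28 days apart.
Specifically, the 1st Wednesday of each month.
June 2010 — 1st Wednesday is Jun 2 2010.
1st Wednesday of July 2010: Jul 7 2010.

Jun 2 2010, Jul 7 2010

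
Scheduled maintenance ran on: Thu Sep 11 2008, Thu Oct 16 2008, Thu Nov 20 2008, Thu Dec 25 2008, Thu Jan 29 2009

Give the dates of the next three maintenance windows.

The spacing is 35, 35, 35, 35 days — always 35 days.
Thu Jan 29 2009 + 35 days = Thu Mar 5 2009.
Thu Mar 5 2009 + 35 days = Thu Apr 9 2009.
Thu Apr 9 2009 + 35 days = Thu May 14 2009.

Thu Mar 5 2009, Thu Apr 9 2009, Thu May 14 2009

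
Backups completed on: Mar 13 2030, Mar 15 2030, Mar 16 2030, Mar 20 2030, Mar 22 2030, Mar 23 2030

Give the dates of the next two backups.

Mar 27 2030, Mar 29 2030

Gaps: 2, 1, 4, 2, 1 days — not constant, but cyclic with period 3.
The events fall on every Wednesday, Friday and Saturday.
The following Wednesday is Mar 27 2030.
Next Friday: Mar 29 2030.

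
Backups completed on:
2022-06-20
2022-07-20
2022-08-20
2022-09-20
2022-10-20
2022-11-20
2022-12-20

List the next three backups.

2023-01-20, 2023-02-20, 2023-03-20

Each date is the 20th; the gaps (30, 31, 31, 30, 31, 30) track the month lengths.
The rule is the 20th of each month.
Next: January 2023 → 2023-01-20.
Next: February 2023 → 2023-02-20.
Next: March 2023 → 2023-03-20.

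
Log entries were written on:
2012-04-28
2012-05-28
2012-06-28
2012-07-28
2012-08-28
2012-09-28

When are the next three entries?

2012-10-28, 2012-11-28, 2012-12-28

Each date is the 28th; the gaps (30, 31, 30, 31, 31) track the month lengths.
The rule is the 28th of each month.
Next: October 2012 → 2012-10-28.
November 2012: 2012-11-28.
Next: December 2012 → 2012-12-28.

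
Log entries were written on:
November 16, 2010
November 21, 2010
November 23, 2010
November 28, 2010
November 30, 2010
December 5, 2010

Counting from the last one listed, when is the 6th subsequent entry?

December 26, 2010

Gaps: 5, 2, 5, 2, 5 days — not constant, but cyclic with period 2.
The events fall on every Tuesday and Sunday.
Next Tuesday: December 7, 2010.
Next Sunday: December 12, 2010.
Next Tuesday: December 14, 2010.
Next Sunday: December 19, 2010.
The following Tuesday is December 21, 2010.
Next Sunday: December 26, 2010.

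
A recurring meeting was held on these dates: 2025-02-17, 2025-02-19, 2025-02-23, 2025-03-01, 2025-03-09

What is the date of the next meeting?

2025-03-19

Intervals are 2, 4, 6, 8 days — an arithmetic progression with common difference 2.
Next gap: 10 days. 2025-03-09 + 10 days = 2025-03-19.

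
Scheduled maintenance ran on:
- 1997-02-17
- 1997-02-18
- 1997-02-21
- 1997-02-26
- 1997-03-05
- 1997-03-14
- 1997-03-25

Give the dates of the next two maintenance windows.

Intervals are 1, 3, 5, 7, 9, 11 days — an arithmetic progression with common difference 2.
Next gap: 13 days. 1997-03-25 + 13 days = 1997-04-07.
Next gap: 15 days. 1997-04-07 + 15 days = 1997-04-22.

1997-04-07, 1997-04-22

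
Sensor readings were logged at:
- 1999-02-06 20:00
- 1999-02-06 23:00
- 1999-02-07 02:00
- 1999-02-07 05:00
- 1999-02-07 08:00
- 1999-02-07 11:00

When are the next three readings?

The interval is a steady 3 hours (3, 3, 3, 3, 3).
1999-02-07 11:00 + 3 h = 1999-02-07 14:00.
1999-02-07 14:00 + 3 h = 1999-02-07 17:00.
1999-02-07 17:00 + 3 h = 1999-02-07 20:00.

1999-02-07 14:00, 1999-02-07 17:00, 1999-02-07 20:00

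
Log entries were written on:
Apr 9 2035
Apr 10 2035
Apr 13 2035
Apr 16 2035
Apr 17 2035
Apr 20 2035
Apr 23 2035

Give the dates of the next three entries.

Apr 24 2035, Apr 27 2035, Apr 30 2035

The gap pattern 1, 3, 3, 1, 3, 3 repeats every 3 events.
These are the Mondays, Tuesdays and Fridays of each week.
Next Tuesday: Apr 24 2035.
Next Friday: Apr 27 2035.
The following Monday is Apr 30 2035.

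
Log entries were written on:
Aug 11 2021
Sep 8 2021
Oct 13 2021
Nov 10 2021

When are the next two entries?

These are Wednesdays at 28- or 35-day spacing (28, 35, 28).
The pattern: 2nd Wednesday of the month.
December 2021 — 2nd Wednesday is Dec 8 2021.
January 2022 — 2nd Wednesday is Jan 12 2022.

Dec 8 2021, Jan 12 2022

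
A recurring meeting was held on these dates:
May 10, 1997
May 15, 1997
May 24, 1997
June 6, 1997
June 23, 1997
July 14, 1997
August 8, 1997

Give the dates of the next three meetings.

September 6, 1997; October 9, 1997; November 15, 1997

The spacing grows by 4 each time: 5, 9, 13, 17, 21, 25 days.
Next gap: 29 days. August 8, 1997 + 29 days = September 6, 1997.
Next gap: 33 days. September 6, 1997 + 33 days = October 9, 1997.
Next gap: 37 days. October 9, 1997 + 37 days = November 15, 1997.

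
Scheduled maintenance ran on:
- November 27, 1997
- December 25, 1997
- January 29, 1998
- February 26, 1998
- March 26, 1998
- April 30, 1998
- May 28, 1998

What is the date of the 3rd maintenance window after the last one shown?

August 27, 1998

All Thursdays; the gaps (28, 35, 28, 28, 35, 28) vary with month length.
This is the last Thursday of each month.
Last Thursday of June 1998: June 25, 1998.
Last Thursday of July 1998: July 30, 1998.
Last Thursday of August 1998: August 27, 1998.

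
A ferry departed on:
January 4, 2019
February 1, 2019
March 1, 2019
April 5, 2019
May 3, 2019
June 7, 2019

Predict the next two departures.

July 5, 2019; August 2, 2019

These are Fridays at 28- or 35-day spacing (28, 28, 35, 28, 35).
The pattern: 1st Friday of the month.
1st Friday of July 2019: July 5, 2019.
August 2019 — 1st Friday is August 2, 2019.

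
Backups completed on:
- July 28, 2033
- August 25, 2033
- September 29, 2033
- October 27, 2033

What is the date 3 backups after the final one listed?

Every date is a Thursday; gaps 28, 35, 28 days.
Each is the last Thursday of its month (at least one falls on the 29th or later, ruling out '4th Thursday').
November 2033 ends with Thursday November 24, 2033.
Last Thursday of December 2033: December 29, 2033.
Last Thursday of January 2034: January 26, 2034.

January 26, 2034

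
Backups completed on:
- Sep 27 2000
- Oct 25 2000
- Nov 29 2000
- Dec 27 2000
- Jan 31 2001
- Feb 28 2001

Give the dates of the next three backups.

Mar 28 2001, Apr 25 2001, May 30 2001

Every date is a Wednesday; gaps 28, 35, 28, 35, 28 days.
Each is the last Wednesday of its month (at least one falls on the 29th or later, ruling out '4th Wednesday').
Last Wednesday of March 2001: Mar 28 2001.
Last Wednesday of April 2001: Apr 25 2001.
May 2001 ends with Wednesday May 30 2001.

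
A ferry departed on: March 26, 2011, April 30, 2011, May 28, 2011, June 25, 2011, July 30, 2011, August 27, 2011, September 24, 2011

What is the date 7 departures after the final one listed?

All Saturdays; the gaps (35, 28, 28, 35, 28, 28) vary with month length.
This is the last Saturday of each month.
Last Saturday of October 2011: October 29, 2011.
November 2011 ends with Saturday November 26, 2011.
December 2011 ends with Saturday December 31, 2011.
Last Saturday of January 2012: January 28, 2012.
Last Saturday of February 2012: February 25, 2012.
March 2012 ends with Saturday March 31, 2012.
April 2012 ends with Saturday April 28, 2012.

April 28, 2012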